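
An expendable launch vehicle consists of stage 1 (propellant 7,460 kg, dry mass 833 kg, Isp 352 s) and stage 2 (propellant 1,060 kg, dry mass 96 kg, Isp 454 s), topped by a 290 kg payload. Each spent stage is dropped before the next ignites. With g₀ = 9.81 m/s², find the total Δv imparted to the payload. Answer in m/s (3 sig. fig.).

Ignition mass of stage 1 = 7,460+833 + 1,060+96 + 290 = 9,739 kg.
Stage 1: m₀ = 9,739 kg, m_f = 9,739 − 7,460 = 2,279 kg; Δv = 352×9.81×ln(4.273) = 3453.1×1.4524 ≈ 5015 m/s.
Stage 2: m₀ = 1,446 kg, m_f = 1,446 − 1,060 = 386 kg; Δv = 454×9.81×ln(3.746) = 4453.7×1.3207 ≈ 5882 m/s.
Total Δv = 5015 + 5882 = 10897 m/s.

Δv ≈ 10900 m/s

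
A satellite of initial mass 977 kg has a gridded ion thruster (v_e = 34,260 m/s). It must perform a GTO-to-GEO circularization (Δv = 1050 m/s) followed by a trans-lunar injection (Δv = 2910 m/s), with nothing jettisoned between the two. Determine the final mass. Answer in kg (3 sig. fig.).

final mass ≈ 870 kg

After the first burn: m = 977 × exp(−1050/34260.0) = 977 × 0.96982 = 947.514 kg.
After the second burn: m = 947.514 × exp(−2910/34260.0) = 947.514 × 0.91857 = 870.358 kg.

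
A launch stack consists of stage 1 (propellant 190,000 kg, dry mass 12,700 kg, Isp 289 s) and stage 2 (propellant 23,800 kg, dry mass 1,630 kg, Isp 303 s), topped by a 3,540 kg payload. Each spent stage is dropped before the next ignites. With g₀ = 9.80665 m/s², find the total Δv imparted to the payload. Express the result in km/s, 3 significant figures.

Ignition mass of stage 1 = 190,000+12,700 + 23,800+1,630 + 3,540 = 231,670 kg.
Stage 1: m₀ = 231,670 kg, m_f = 231,670 − 190,000 = 41,670 kg; Δv = 289×9.80665×ln(5.56) = 2834.1×1.7155 ≈ 4862 m/s.
Stage 2: m₀ = 28,970 kg, m_f = 28,970 − 23,800 = 5,170 kg; Δv = 303×9.80665×ln(5.603) = 2971.4×1.7234 ≈ 5121 m/s.
Total Δv = 4862 + 5121 = 9983 m/s.

Δv ≈ 9.98 km/s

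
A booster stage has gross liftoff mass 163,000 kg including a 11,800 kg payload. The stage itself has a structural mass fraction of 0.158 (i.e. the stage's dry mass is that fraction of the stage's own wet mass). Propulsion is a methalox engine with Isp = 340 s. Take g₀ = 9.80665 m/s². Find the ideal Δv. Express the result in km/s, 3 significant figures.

Δv ≈ 5.06 km/s

Stage wet mass = m₀ − payload = 163,000 − 11,800 = 151,200 kg.
Stage dry mass = ε × stage wet mass = 0.158 × 151,200 = 23,889.6 kg.
Burnout mass m_f = stage dry + payload = 23,889.6 + 11,800 = 35,689.6 kg.
v_e = Isp · g₀ = 340 × 9.80665 = 3334.3 m/s.
Rocket equation: Δv = v_e · ln(163,000/35,689.6) = 3334.3 × ln(4.567) = 3334.3 × 1.5189 ≈ 5064 m/s.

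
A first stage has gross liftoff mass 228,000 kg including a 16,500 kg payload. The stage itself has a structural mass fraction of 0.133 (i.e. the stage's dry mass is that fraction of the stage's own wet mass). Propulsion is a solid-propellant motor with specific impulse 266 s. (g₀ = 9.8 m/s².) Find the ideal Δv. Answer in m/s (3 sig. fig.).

Stage wet mass = m₀ − payload = 228,000 − 16,500 = 211,500 kg.
Stage dry mass = ε × stage wet mass = 0.133 × 211,500 = 28,129.5 kg.
Burnout mass m_f = stage dry + payload = 28,129.5 + 16,500 = 44,629.5 kg.
v_e = Isp · g₀ = 266 × 9.8 = 2606.8 m/s.
Δv = v_e · ln(228,000/44,629.5) = 2606.8 × ln(5.109) = 2606.8 × 1.6310 ≈ 4252 m/s.

Δv ≈ 4250 m/s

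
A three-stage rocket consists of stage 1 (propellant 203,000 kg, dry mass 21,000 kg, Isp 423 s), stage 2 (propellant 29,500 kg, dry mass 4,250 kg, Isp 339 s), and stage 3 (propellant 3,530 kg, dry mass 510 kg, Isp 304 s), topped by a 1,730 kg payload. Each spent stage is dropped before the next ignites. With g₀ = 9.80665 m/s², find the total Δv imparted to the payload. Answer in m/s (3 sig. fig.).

Δv ≈ 13500 m/s

Ignition mass of stage 1 = 203,000+21,000 + 29,500+4,250 + 3,530+510 + 1,730 = 263,520 kg.
Stage 1: m₀ = 263,520 kg, m_f = 263,520 − 203,000 = 60,520 kg; Δv = 423×9.80665×ln(4.354) = 4148.2×1.4712 ≈ 6103 m/s.
Stage 2: m₀ = 39,520 kg, m_f = 39,520 − 29,500 = 10,020 kg; Δv = 339×9.80665×ln(3.944) = 3324.5×1.3722 ≈ 4562 m/s.
Stage 3: m₀ = 5,770 kg, m_f = 5,770 − 3,530 = 2,240 kg; Δv = 304×9.80665×ln(2.576) = 2981.2×0.9462 ≈ 2821 m/s.
Total Δv = 6103 + 4562 + 2821 = 13486 m/s.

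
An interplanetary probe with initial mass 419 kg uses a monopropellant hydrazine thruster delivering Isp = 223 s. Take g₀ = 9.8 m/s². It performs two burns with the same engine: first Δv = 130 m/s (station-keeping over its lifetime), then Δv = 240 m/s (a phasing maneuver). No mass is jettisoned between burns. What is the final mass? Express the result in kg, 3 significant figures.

v_e = Isp · g₀ = 223 × 9.8 = 2185.4 m/s.
After the first burn: m = 419 × exp(−130/2185.4) = 419 × 0.94225 = 394.803 kg.
After the second burn: m = 394.803 × exp(−240/2185.4) = 394.803 × 0.89600 = 353.743 kg.

final mass ≈ 354 kg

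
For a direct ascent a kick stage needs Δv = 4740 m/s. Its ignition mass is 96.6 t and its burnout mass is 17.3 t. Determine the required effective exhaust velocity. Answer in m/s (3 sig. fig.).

ln(m₀/m_f) = ln(96600/17300) = ln(5.584) = 1.7199.
From the ideal rocket equation, v_e = Δv / ln(m₀/m_f) = 4740 / 1.7199 = 2756.0 m/s.

v_e ≈ 2760 m/s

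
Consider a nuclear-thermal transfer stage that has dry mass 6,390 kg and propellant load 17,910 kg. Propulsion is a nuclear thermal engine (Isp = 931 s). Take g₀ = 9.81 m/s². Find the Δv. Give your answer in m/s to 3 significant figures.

v_e = Isp · g₀ = 931 × 9.81 = 9133.1 m/s.
m₀ = m_dry + m_prop = 6,390 + 17,910 = 24,300 kg.
Δv = v_e · ln(m₀/m_f) = 9133.1 × ln(3.803) = 9133.1 × 1.3357 ≈ 12199.5 m/s.

Δv ≈ 12200 m/s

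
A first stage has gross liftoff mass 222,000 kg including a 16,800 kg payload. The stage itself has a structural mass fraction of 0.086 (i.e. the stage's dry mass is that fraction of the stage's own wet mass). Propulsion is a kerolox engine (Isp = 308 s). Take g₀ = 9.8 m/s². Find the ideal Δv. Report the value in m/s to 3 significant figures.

Stage wet mass = m₀ − payload = 222,000 − 16,800 = 205,200 kg.
Stage dry mass = ε × stage wet mass = 0.086 × 205,200 = 17,647.2 kg.
Burnout mass m_f = stage dry + payload = 17,647.2 + 16,800 = 34,447.2 kg.
v_e = Isp · g₀ = 308 × 9.8 = 3018.4 m/s.
Rocket equation: Δv = v_e · ln(222,000/34,447.2) = 3018.4 × ln(6.445) = 3018.4 × 1.8632 ≈ 5624 m/s.

Δv ≈ 5620 m/s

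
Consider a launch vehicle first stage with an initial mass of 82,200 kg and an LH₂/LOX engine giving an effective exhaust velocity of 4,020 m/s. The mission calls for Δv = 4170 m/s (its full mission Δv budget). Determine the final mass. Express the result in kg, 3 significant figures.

By the Tsiolkovsky rocket equation, m₀/m_f = exp(Δv / v_e) = exp(4170 / 4020.0) = exp(1.0373) = 2.8216.
m_f = m₀ / 2.8216 = 82,200 / 2.8216 = 29,132.4 kg.

final mass ≈ 29100 kg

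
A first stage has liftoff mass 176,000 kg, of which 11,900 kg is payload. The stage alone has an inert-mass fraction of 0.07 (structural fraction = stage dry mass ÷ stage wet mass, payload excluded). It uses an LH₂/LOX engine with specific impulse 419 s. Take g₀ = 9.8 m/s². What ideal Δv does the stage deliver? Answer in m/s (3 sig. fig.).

Δv ≈ 8290 m/s

Stage wet mass = m₀ − payload = 176,000 − 11,900 = 164,100 kg.
Stage dry mass = ε × stage wet mass = 0.07 × 164,100 = 11,487 kg.
Burnout mass m_f = stage dry + payload = 11,487 + 11,900 = 23,387 kg.
v_e = Isp · g₀ = 419 × 9.8 = 4106.2 m/s.
From the ideal rocket equation, Δv = v_e · ln(176,000/23,387) = 4106.2 × ln(7.526) = 4106.2 × 2.0183 ≈ 8288 m/s.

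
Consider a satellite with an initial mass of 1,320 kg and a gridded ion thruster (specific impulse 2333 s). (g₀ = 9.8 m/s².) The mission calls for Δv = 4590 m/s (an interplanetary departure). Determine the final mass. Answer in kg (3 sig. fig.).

final mass ≈ 1080 kg

v_e = Isp · g₀ = 2333 × 9.8 = 22863.4 m/s.
Rocket equation: m₀/m_f = exp(Δv / v_e) = exp(4590 / 22863.4) = exp(0.2008) = 1.2223.
m_f = m₀ / 1.2223 = 1,320 / 1.2223 = 1,079.93 kg.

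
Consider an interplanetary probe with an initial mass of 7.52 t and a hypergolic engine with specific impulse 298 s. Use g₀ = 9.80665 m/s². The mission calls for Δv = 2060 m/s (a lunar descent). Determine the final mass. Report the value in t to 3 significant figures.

final mass ≈ 3.72 t

v_e = Isp · g₀ = 298 × 9.80665 = 2922.4 m/s.
m₀/m_f = exp(Δv / v_e) = exp(2060 / 2922.4) = exp(0.7049) = 2.0237.
m_f = m₀ / 2.0237 = 7.52 / 2.0237 = 3.71597 t.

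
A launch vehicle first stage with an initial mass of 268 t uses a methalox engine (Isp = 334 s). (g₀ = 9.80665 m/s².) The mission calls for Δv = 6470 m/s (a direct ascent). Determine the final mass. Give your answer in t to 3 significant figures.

v_e = Isp · g₀ = 334 × 9.80665 = 3275.4 m/s.
m₀/m_f = exp(Δv / v_e) = exp(6470 / 3275.4) = exp(1.9753) = 7.2089.
m_f = m₀ / 7.2089 = 268 / 7.2089 = 37.1763 t.

final mass ≈ 37.2 t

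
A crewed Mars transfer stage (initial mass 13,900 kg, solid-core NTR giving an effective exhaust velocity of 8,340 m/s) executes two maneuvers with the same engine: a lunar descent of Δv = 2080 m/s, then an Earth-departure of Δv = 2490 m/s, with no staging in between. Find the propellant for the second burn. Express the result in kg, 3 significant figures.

propellant for the second burn ≈ 2800 kg

After the first burn: m = 13900 × exp(−2080/8340.0) = 13900 × 0.77927 = 10,831.9 kg.
After the second burn: m = 10,831.9 × exp(−2490/8340.0) = 10,831.9 × 0.74188 = 8,035.97 kg.
Second-burn propellant = 10,831.9 − 8,035.97 = 2,795.93 kg.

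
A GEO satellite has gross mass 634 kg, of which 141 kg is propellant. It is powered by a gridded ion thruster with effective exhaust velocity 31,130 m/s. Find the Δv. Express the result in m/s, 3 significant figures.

m_f = m₀ − m_prop = 634 − 141 = 493 kg.
Δv = v_e · ln(m₀/m_f) = 31130.0 × ln(1.286) = 31130.0 × 0.2515 ≈ 7830.4 m/s.

Δv ≈ 7830 m/s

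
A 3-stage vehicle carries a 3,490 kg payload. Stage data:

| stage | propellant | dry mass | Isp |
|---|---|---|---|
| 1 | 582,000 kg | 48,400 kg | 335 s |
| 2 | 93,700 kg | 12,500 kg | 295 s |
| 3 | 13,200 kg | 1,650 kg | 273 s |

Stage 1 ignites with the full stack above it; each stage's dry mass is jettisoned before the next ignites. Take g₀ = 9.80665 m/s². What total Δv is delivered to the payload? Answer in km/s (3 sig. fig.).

Δv ≈ 12.3 km/s

Ignition mass of stage 1 = 582,000+48,400 + 93,700+12,500 + 13,200+1,650 + 3,490 = 754,940 kg.
Stage 1: m₀ = 754,940 kg, m_f = 754,940 − 582,000 = 172,940 kg; Δv = 335×9.80665×ln(4.365) = 3285.2×1.4737 ≈ 4841 m/s.
Stage 2: m₀ = 124,540 kg, m_f = 124,540 − 93,700 = 30,840 kg; Δv = 295×9.80665×ln(4.038) = 2893.0×1.3958 ≈ 4038 m/s.
Stage 3: m₀ = 18,340 kg, m_f = 18,340 − 13,200 = 5,140 kg; Δv = 273×9.80665×ln(3.568) = 2677.2×1.2720 ≈ 3406 m/s.
Total Δv = 4841 + 4038 + 3406 = 12285 m/s.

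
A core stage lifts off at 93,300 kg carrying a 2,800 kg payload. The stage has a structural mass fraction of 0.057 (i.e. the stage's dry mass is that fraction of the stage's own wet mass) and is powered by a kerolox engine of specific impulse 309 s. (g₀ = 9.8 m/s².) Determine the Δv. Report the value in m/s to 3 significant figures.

Stage wet mass = m₀ − payload = 93,300 − 2,800 = 90,500 kg.
Stage dry mass = ε × stage wet mass = 0.057 × 90,500 = 5,158.5 kg.
Burnout mass m_f = stage dry + payload = 5,158.5 + 2,800 = 7,958.5 kg.
v_e = Isp · g₀ = 309 × 9.8 = 3028.2 m/s.
From the ideal rocket equation, Δv = v_e · ln(93,300/7,958.5) = 3028.2 × ln(11.72) = 3028.2 × 2.4616 ≈ 7454 m/s.

Δv ≈ 7450 m/s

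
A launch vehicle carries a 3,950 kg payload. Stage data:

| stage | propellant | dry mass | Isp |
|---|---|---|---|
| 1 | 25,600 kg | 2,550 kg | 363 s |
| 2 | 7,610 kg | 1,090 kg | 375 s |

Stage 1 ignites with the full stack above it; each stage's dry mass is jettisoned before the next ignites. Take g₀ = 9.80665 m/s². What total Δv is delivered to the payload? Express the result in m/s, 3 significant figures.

Ignition mass of stage 1 = 25,600+2,550 + 7,610+1,090 + 3,950 = 40,800 kg.
Stage 1: m₀ = 40,800 kg, m_f = 40,800 − 25,600 = 15,200 kg; Δv = 363×9.80665×ln(2.684) = 3559.8×0.9874 ≈ 3515 m/s.
Stage 2: m₀ = 12,650 kg, m_f = 12,650 − 7,610 = 5,040 kg; Δv = 375×9.80665×ln(2.51) = 3677.5×0.9203 ≈ 3384 m/s.
Total Δv = 3515 + 3384 = 6899 m/s.

Δv ≈ 6900 m/s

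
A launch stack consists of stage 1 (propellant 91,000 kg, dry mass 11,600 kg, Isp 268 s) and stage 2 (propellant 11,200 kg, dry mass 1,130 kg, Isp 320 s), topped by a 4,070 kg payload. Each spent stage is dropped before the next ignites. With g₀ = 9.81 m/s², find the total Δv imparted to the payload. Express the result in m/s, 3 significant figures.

Δv ≈ 7410 m/s

Ignition mass of stage 1 = 91,000+11,600 + 11,200+1,130 + 4,070 = 119,000 kg.
Stage 1: m₀ = 119,000 kg, m_f = 119,000 − 91,000 = 28,000 kg; Δv = 268×9.81×ln(4.25) = 2629.1×1.4469 ≈ 3804 m/s.
Stage 2: m₀ = 16,400 kg, m_f = 16,400 − 11,200 = 5,200 kg; Δv = 320×9.81×ln(3.154) = 3139.2×1.1486 ≈ 3606 m/s.
Total Δv = 3804 + 3606 = 7410 m/s.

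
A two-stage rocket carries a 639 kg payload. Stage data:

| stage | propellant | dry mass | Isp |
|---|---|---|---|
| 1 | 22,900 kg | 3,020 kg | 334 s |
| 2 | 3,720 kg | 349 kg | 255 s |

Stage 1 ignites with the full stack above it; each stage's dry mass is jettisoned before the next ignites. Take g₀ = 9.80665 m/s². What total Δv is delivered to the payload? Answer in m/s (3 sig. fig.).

Δv ≈ 8410 m/s

Ignition mass of stage 1 = 22,900+3,020 + 3,720+349 + 639 = 30,628 kg.
Stage 1: m₀ = 30,628 kg, m_f = 30,628 − 22,900 = 7,728 kg; Δv = 334×9.80665×ln(3.963) = 3275.4×1.3771 ≈ 4510 m/s.
Stage 2: m₀ = 4,708 kg, m_f = 4,708 − 3,720 = 988 kg; Δv = 255×9.80665×ln(4.765) = 2500.7×1.5613 ≈ 3904 m/s.
Total Δv = 4510 + 3904 = 8414 m/s.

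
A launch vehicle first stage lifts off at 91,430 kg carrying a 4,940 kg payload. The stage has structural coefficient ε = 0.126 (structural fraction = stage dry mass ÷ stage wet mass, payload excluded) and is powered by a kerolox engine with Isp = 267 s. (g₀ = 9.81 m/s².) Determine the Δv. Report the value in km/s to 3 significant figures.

Stage wet mass = m₀ − payload = 91,430 − 4,940 = 86,490 kg.
Stage dry mass = ε × stage wet mass = 0.126 × 86,490 = 10,897.7 kg.
Burnout mass m_f = stage dry + payload = 10,897.7 + 4,940 = 15,837.7 kg.
v_e = Isp · g₀ = 267 × 9.81 = 2619.3 m/s.
Using Δv = v_e ln(m₀/m_f): Δv = v_e · ln(91,430/15,837.7) = 2619.3 × ln(5.773) = 2619.3 × 1.7532 ≈ 4592 m/s.

Δv ≈ 4.59 km/s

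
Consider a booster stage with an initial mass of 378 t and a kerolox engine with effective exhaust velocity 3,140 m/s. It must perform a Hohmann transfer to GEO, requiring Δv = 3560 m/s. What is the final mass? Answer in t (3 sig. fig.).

final mass ≈ 122 t

From the ideal rocket equation, m₀/m_f = exp(Δv / v_e) = exp(3560 / 3140.0) = exp(1.1338) = 3.1073.
m_f = m₀ / 3.1073 = 378 / 3.1073 = 121.649 t.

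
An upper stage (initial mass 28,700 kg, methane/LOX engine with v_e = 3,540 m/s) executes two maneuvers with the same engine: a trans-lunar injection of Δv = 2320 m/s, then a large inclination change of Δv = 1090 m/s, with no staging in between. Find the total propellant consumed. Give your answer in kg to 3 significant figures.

After the first burn: m = 28700 × exp(−2320/3540.0) = 28700 × 0.51925 = 14,902.5 kg.
After the second burn: m = 14,902.5 × exp(−1090/3540.0) = 14,902.5 × 0.73498 = 10,953 kg.
Total propellant = m₀ − m_final = 28700 − 10,953 = 17,747 kg.

total propellant consumed ≈ 17700 kg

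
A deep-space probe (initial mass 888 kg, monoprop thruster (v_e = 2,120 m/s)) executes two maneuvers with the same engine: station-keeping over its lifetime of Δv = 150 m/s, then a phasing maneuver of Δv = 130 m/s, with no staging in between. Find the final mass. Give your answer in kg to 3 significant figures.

After the first burn: m = 888 × exp(−150/2120.0) = 888 × 0.93169 = 827.341 kg.
After the second burn: m = 827.341 × exp(−130/2120.0) = 827.341 × 0.94052 = 778.131 kg.

final mass ≈ 778 kg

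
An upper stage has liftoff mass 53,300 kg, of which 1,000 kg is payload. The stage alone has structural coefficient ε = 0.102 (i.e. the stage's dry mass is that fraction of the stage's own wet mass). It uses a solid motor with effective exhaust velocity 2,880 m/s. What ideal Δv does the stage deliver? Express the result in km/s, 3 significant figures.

Δv ≈ 6.13 km/s

Stage wet mass = m₀ − payload = 53,300 − 1,000 = 52,300 kg.
Stage dry mass = ε × stage wet mass = 0.102 × 52,300 = 5,334.6 kg.
Burnout mass m_f = stage dry + payload = 5,334.6 + 1,000 = 6,334.6 kg.
Δv = v_e · ln(53,300/6,334.6) = 2880.0 × ln(8.414) = 2880.0 × 2.1299 ≈ 6134 m/s.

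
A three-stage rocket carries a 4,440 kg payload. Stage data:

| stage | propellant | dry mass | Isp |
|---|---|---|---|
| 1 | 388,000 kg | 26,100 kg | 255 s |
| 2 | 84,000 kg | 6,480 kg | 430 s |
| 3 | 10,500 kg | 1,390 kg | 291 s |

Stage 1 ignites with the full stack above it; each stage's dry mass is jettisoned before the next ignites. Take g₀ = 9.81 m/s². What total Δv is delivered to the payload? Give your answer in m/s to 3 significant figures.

Ignition mass of stage 1 = 388,000+26,100 + 84,000+6,480 + 10,500+1,390 + 4,440 = 520,910 kg.
Stage 1: m₀ = 520,910 kg, m_f = 520,910 − 388,000 = 132,910 kg; Δv = 255×9.81×ln(3.919) = 2501.6×1.3659 ≈ 3417 m/s.
Stage 2: m₀ = 106,810 kg, m_f = 106,810 − 84,000 = 22,810 kg; Δv = 430×9.81×ln(4.683) = 4218.3×1.5439 ≈ 6512 m/s.
Stage 3: m₀ = 16,330 kg, m_f = 16,330 − 10,500 = 5,830 kg; Δv = 291×9.81×ln(2.801) = 2854.7×1.0300 ≈ 2940 m/s.
Total Δv = 3417 + 6512 + 2940 = 12869 m/s.

Δv ≈ 12900 m/s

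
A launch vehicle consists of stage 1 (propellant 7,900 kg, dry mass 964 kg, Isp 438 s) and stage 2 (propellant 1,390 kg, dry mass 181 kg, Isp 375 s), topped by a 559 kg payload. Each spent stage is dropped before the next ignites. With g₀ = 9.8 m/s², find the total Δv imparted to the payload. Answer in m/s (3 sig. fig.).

Δv ≈ 9330 m/s

Ignition mass of stage 1 = 7,900+964 + 1,390+181 + 559 = 10,994 kg.
Stage 1: m₀ = 10,994 kg, m_f = 10,994 − 7,900 = 3,094 kg; Δv = 438×9.8×ln(3.553) = 4292.4×1.2679 ≈ 5442 m/s.
Stage 2: m₀ = 2,130 kg, m_f = 2,130 − 1,390 = 740 kg; Δv = 375×9.8×ln(2.878) = 3675.0×1.0572 ≈ 3885 m/s.
Total Δv = 5442 + 3885 = 9327 m/s.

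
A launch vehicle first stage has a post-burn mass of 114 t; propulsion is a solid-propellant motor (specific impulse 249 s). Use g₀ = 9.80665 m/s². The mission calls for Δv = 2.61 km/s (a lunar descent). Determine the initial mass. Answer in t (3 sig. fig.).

initial mass ≈ 332 t

v_e = Isp · g₀ = 249 × 9.80665 = 2441.9 m/s.
Using Δv = v_e ln(m₀/m_f): m₀/m_f = exp(Δv / v_e) = exp(2610 / 2441.9) = exp(1.0689) = 2.9121.
m₀ = m_f × 2.9121 = 114 × 2.9121 = 331.979 t.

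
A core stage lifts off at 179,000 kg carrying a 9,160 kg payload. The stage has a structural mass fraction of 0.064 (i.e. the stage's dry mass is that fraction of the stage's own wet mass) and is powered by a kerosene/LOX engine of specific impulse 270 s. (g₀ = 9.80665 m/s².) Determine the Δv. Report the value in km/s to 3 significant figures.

Stage wet mass = m₀ − payload = 179,000 − 9,160 = 169,840 kg.
Stage dry mass = ε × stage wet mass = 0.064 × 169,840 = 10,869.8 kg.
Burnout mass m_f = stage dry + payload = 10,869.8 + 9,160 = 20,029.8 kg.
v_e = Isp · g₀ = 270 × 9.80665 = 2647.8 m/s.
Rocket equation: Δv = v_e · ln(179,000/20,029.8) = 2647.8 × ln(8.937) = 2647.8 × 2.1902 ≈ 5799 m/s.

Δv ≈ 5.80 km/s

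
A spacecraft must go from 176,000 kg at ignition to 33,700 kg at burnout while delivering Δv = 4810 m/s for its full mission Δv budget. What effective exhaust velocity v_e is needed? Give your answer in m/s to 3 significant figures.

v_e ≈ 2910 m/s

ln(m₀/m_f) = ln(176000/33700) = ln(5.223) = 1.6530.
Using Δv = v_e ln(m₀/m_f): v_e = Δv / ln(m₀/m_f) = 4810 / 1.6530 = 2909.9 m/s.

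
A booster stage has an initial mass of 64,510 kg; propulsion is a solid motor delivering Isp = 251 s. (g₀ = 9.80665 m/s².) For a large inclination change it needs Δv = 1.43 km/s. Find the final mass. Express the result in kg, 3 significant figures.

v_e = Isp · g₀ = 251 × 9.80665 = 2461.5 m/s.
Rocket equation: m₀/m_f = exp(Δv / v_e) = exp(1430 / 2461.5) = exp(0.5810) = 1.7877.
m_f = m₀ / 1.7877 = 64,510 / 1.7877 = 36,085.5 kg.

final mass ≈ 36100 kg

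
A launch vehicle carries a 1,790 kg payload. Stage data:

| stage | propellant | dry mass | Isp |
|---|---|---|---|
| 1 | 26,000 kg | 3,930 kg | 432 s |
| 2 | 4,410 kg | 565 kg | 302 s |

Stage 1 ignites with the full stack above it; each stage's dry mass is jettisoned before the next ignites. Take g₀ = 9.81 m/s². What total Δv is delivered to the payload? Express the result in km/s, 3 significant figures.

Δv ≈ 8.35 km/s

Ignition mass of stage 1 = 26,000+3,930 + 4,410+565 + 1,790 = 36,695 kg.
Stage 1: m₀ = 36,695 kg, m_f = 36,695 − 26,000 = 10,695 kg; Δv = 432×9.81×ln(3.431) = 4237.9×1.2329 ≈ 5225 m/s.
Stage 2: m₀ = 6,765 kg, m_f = 6,765 − 4,410 = 2,355 kg; Δv = 302×9.81×ln(2.873) = 2962.6×1.0552 ≈ 3126 m/s.
Total Δv = 5225 + 3126 = 8351 m/s.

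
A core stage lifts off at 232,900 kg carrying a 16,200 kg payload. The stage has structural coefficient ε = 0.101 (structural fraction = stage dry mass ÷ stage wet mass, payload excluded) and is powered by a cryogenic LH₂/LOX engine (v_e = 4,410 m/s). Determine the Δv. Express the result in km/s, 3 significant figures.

Stage wet mass = m₀ − payload = 232,900 − 16,200 = 216,700 kg.
Stage dry mass = ε × stage wet mass = 0.101 × 216,700 = 21,886.7 kg.
Burnout mass m_f = stage dry + payload = 21,886.7 + 16,200 = 38,086.7 kg.
Using Δv = v_e ln(m₀/m_f): Δv = v_e · ln(232,900/38,086.7) = 4410.0 × ln(6.115) = 4410.0 × 1.8107 ≈ 7985 m/s.

Δv ≈ 7.99 km/s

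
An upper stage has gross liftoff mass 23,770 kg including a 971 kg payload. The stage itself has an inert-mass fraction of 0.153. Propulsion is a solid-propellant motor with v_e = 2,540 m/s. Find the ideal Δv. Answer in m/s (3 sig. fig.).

Stage wet mass = m₀ − payload = 23,770 − 971 = 22,799 kg.
Stage dry mass = ε × stage wet mass = 0.153 × 22,799 = 3,488.25 kg.
Burnout mass m_f = stage dry + payload = 3,488.25 + 971 = 4,459.25 kg.
Using Δv = v_e ln(m₀/m_f): Δv = v_e · ln(23,770/4,459.25) = 2540.0 × ln(5.33) = 2540.0 × 1.6734 ≈ 4251 m/s.

Δv ≈ 4250 m/s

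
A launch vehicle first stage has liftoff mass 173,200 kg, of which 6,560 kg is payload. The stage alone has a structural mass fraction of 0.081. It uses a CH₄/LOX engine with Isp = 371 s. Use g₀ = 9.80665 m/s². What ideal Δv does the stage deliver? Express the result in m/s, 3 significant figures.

Stage wet mass = m₀ − payload = 173,200 − 6,560 = 166,640 kg.
Stage dry mass = ε × stage wet mass = 0.081 × 166,640 = 13,497.8 kg.
Burnout mass m_f = stage dry + payload = 13,497.8 + 6,560 = 20,057.8 kg.
v_e = Isp · g₀ = 371 × 9.80665 = 3638.3 m/s.
Using Δv = v_e ln(m₀/m_f): Δv = v_e · ln(173,200/20,057.8) = 3638.3 × ln(8.635) = 3638.3 × 2.1558 ≈ 7843 m/s.

Δv ≈ 7840 m/s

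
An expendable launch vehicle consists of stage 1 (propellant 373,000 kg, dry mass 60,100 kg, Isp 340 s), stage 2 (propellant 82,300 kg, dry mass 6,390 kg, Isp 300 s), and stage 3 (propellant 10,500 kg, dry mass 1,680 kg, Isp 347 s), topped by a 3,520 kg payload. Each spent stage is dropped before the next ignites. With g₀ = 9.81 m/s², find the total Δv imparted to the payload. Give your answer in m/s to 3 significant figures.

Δv ≈ 12300 m/s

Ignition mass of stage 1 = 373,000+60,100 + 82,300+6,390 + 10,500+1,680 + 3,520 = 537,490 kg.
Stage 1: m₀ = 537,490 kg, m_f = 537,490 − 373,000 = 164,490 kg; Δv = 340×9.81×ln(3.268) = 3335.4×1.1841 ≈ 3949 m/s.
Stage 2: m₀ = 104,390 kg, m_f = 104,390 − 82,300 = 22,090 kg; Δv = 300×9.81×ln(4.726) = 2943.0×1.5530 ≈ 4571 m/s.
Stage 3: m₀ = 15,700 kg, m_f = 15,700 − 10,500 = 5,200 kg; Δv = 347×9.81×ln(3.019) = 3404.1×1.1050 ≈ 3762 m/s.
Total Δv = 3949 + 4571 + 3762 = 12282 m/s.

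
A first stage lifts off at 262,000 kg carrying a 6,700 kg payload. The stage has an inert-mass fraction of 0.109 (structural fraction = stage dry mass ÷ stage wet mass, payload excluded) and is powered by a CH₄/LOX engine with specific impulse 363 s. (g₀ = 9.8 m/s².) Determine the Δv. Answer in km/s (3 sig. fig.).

Stage wet mass = m₀ − payload = 262,000 − 6,700 = 255,300 kg.
Stage dry mass = ε × stage wet mass = 0.109 × 255,300 = 27,827.7 kg.
Burnout mass m_f = stage dry + payload = 27,827.7 + 6,700 = 34,527.7 kg.
v_e = Isp · g₀ = 363 × 9.8 = 3557.4 m/s.
From the ideal rocket equation, Δv = v_e · ln(262,000/34,527.7) = 3557.4 × ln(7.588) = 3557.4 × 2.0266 ≈ 7209 m/s.

Δv ≈ 7.21 km/s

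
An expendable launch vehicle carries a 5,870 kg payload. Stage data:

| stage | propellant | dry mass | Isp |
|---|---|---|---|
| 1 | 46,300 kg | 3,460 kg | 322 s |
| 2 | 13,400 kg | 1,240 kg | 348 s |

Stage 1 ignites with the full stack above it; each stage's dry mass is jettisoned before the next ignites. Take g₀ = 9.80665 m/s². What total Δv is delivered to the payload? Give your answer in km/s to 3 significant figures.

Ignition mass of stage 1 = 46,300+3,460 + 13,400+1,240 + 5,870 = 70,270 kg.
Stage 1: m₀ = 70,270 kg, m_f = 70,270 − 46,300 = 23,970 kg; Δv = 322×9.80665×ln(2.932) = 3157.7×1.0755 ≈ 3396 m/s.
Stage 2: m₀ = 20,510 kg, m_f = 20,510 − 13,400 = 7,110 kg; Δv = 348×9.80665×ln(2.885) = 3412.7×1.0594 ≈ 3615 m/s.
Total Δv = 3396 + 3615 = 7011 m/s.

Δv ≈ 7.01 km/s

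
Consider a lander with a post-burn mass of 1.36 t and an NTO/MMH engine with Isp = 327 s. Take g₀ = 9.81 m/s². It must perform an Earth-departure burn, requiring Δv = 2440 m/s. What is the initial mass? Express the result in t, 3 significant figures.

v_e = Isp · g₀ = 327 × 9.81 = 3207.9 m/s.
From the ideal rocket equation, m₀/m_f = exp(Δv / v_e) = exp(2440 / 3207.9) = exp(0.7606) = 2.1396.
m₀ = m_f × 2.1396 = 1.36 × 2.1396 = 2.90986 t.

initial mass ≈ 2.91 t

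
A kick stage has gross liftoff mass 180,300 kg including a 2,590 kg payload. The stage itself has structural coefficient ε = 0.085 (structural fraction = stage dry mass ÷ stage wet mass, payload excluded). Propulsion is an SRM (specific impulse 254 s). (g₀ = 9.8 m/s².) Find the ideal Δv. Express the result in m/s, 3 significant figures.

Δv ≈ 5780 m/s

Stage wet mass = m₀ − payload = 180,300 − 2,590 = 177,710 kg.
Stage dry mass = ε × stage wet mass = 0.085 × 177,710 = 15,105.4 kg.
Burnout mass m_f = stage dry + payload = 15,105.4 + 2,590 = 17,695.4 kg.
v_e = Isp · g₀ = 254 × 9.8 = 2489.2 m/s.
Δv = v_e · ln(180,300/17,695.4) = 2489.2 × ln(10.19) = 2489.2 × 2.3213 ≈ 5778 m/s.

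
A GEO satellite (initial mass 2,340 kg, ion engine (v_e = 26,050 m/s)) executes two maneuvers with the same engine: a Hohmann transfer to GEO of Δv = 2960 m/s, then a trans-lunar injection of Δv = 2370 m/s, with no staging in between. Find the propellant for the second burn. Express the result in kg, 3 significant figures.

After the first burn: m = 2340 × exp(−2960/26050.0) = 2340 × 0.89259 = 2,088.66 kg.
After the second burn: m = 2,088.66 × exp(−2370/26050.0) = 2,088.66 × 0.91304 = 1,907.03 kg.
Second-burn propellant = 2,088.66 − 1,907.03 = 181.63 kg.

propellant for the second burn ≈ 182 kg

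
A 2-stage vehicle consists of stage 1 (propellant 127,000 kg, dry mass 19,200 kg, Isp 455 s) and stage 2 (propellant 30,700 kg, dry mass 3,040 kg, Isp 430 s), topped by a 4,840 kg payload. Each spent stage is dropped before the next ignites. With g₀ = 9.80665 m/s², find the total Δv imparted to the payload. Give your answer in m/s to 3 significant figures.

Ignition mass of stage 1 = 127,000+19,200 + 30,700+3,040 + 4,840 = 184,780 kg.
Stage 1: m₀ = 184,780 kg, m_f = 184,780 − 127,000 = 57,780 kg; Δv = 455×9.80665×ln(3.198) = 4462.0×1.1625 ≈ 5187 m/s.
Stage 2: m₀ = 38,580 kg, m_f = 38,580 − 30,700 = 7,880 kg; Δv = 430×9.80665×ln(4.896) = 4216.9×1.5884 ≈ 6698 m/s.
Total Δv = 5187 + 6698 = 11885 m/s.

Δv ≈ 11900 m/s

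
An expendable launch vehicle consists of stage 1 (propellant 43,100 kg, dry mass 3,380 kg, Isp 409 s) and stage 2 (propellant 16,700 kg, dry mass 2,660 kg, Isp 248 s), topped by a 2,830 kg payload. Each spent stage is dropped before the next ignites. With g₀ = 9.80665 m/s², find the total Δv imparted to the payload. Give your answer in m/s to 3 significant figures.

Δv ≈ 7360 m/s

Ignition mass of stage 1 = 43,100+3,380 + 16,700+2,660 + 2,830 = 68,670 kg.
Stage 1: m₀ = 68,670 kg, m_f = 68,670 − 43,100 = 25,570 kg; Δv = 409×9.80665×ln(2.686) = 4010.9×0.9879 ≈ 3962 m/s.
Stage 2: m₀ = 22,190 kg, m_f = 22,190 − 16,700 = 5,490 kg; Δv = 248×9.80665×ln(4.042) = 2432.0×1.3967 ≈ 3397 m/s.
Total Δv = 3962 + 3397 = 7359 m/s.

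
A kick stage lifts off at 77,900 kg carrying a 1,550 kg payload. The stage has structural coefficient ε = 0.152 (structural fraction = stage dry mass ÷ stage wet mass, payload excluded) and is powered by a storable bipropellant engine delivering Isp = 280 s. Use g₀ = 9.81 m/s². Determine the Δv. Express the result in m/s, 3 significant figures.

Δv ≈ 4890 m/s

Stage wet mass = m₀ − payload = 77,900 − 1,550 = 76,350 kg.
Stage dry mass = ε × stage wet mass = 0.152 × 76,350 = 11,605.2 kg.
Burnout mass m_f = stage dry + payload = 11,605.2 + 1,550 = 13,155.2 kg.
v_e = Isp · g₀ = 280 × 9.81 = 2746.8 m/s.
From the ideal rocket equation, Δv = v_e · ln(77,900/13,155.2) = 2746.8 × ln(5.922) = 2746.8 × 1.7786 ≈ 4885 m/s.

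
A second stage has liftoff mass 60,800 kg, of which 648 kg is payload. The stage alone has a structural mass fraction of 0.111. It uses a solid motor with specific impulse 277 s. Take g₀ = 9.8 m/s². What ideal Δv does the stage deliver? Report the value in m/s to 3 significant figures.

Δv ≈ 5740 m/s

Stage wet mass = m₀ − payload = 60,800 − 648 = 60,152 kg.
Stage dry mass = ε × stage wet mass = 0.111 × 60,152 = 6,676.87 kg.
Burnout mass m_f = stage dry + payload = 6,676.87 + 648 = 7,324.87 kg.
v_e = Isp · g₀ = 277 × 9.8 = 2714.6 m/s.
From the ideal rocket equation, Δv = v_e · ln(60,800/7,324.87) = 2714.6 × ln(8.3) = 2714.6 × 2.1163 ≈ 5745 m/s.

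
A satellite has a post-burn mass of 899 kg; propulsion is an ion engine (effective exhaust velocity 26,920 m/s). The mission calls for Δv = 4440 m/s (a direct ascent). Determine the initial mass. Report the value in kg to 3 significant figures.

initial mass ≈ 1060 kg

Rocket equation: m₀/m_f = exp(Δv / v_e) = exp(4440 / 26920.0) = exp(0.1649) = 1.1793.
m₀ = m_f × 1.1793 = 899 × 1.1793 = 1,060.19 kg.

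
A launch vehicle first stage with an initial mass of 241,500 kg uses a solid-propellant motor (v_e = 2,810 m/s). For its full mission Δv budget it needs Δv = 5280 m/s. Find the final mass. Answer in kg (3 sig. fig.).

final mass ≈ 36900 kg

By the Tsiolkovsky rocket equation, m₀/m_f = exp(Δv / v_e) = exp(5280 / 2810.0) = exp(1.8790) = 6.5470.
m_f = m₀ / 6.5470 = 241,500 / 6.5470 = 36,887.1 kg.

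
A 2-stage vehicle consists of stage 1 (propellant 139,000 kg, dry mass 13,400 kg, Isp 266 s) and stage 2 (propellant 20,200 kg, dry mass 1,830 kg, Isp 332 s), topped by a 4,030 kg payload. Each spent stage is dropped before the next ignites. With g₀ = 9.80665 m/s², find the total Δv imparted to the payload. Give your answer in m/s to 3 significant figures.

Δv ≈ 8800 m/s

Ignition mass of stage 1 = 139,000+13,400 + 20,200+1,830 + 4,030 = 178,460 kg.
Stage 1: m₀ = 178,460 kg, m_f = 178,460 − 139,000 = 39,460 kg; Δv = 266×9.80665×ln(4.523) = 2608.6×1.5091 ≈ 3937 m/s.
Stage 2: m₀ = 26,060 kg, m_f = 26,060 − 20,200 = 5,860 kg; Δv = 332×9.80665×ln(4.447) = 3255.8×1.4923 ≈ 4858 m/s.
Total Δv = 3937 + 4858 = 8795 m/s.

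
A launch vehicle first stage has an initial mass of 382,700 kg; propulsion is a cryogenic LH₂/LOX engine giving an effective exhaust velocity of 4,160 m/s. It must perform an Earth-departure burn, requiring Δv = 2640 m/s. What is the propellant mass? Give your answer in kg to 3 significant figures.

propellant mass ≈ 180000 kg

Using Δv = v_e ln(m₀/m_f): m₀/m_f = exp(Δv / v_e) = exp(2640 / 4160.0) = exp(0.6346) = 1.8863.
m_f = 382,700 / 1.8863 = 202,884 kg, so propellant = m₀ − m_f = 382,700 − 202,884 = 179,816 kg.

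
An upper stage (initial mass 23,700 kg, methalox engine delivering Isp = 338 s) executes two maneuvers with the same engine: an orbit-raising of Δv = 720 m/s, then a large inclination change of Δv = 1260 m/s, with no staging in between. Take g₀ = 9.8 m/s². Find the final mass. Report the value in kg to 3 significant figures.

final mass ≈ 13000 kg

v_e = Isp · g₀ = 338 × 9.8 = 3312.4 m/s.
After the first burn: m = 23700 × exp(−720/3312.4) = 23700 × 0.80464 = 19,070 kg.
After the second burn: m = 19,070 × exp(−1260/3312.4) = 19,070 × 0.68360 = 13,036.3 kg.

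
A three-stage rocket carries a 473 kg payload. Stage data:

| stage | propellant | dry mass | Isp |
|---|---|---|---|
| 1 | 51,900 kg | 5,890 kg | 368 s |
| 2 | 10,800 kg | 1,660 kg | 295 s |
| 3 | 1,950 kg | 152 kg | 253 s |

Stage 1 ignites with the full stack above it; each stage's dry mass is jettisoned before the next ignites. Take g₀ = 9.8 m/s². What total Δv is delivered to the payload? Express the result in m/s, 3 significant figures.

Δv ≈ 11700 m/s

Ignition mass of stage 1 = 51,900+5,890 + 10,800+1,660 + 1,950+152 + 473 = 72,825 kg.
Stage 1: m₀ = 72,825 kg, m_f = 72,825 − 51,900 = 20,925 kg; Δv = 368×9.8×ln(3.48) = 3606.4×1.2471 ≈ 4498 m/s.
Stage 2: m₀ = 15,035 kg, m_f = 15,035 − 10,800 = 4,235 kg; Δv = 295×9.8×ln(3.55) = 2891.0×1.2670 ≈ 3663 m/s.
Stage 3: m₀ = 2,575 kg, m_f = 2,575 − 1,950 = 625 kg; Δv = 253×9.8×ln(4.12) = 2479.4×1.4159 ≈ 3510 m/s.
Total Δv = 4498 + 3663 + 3510 = 11671 m/s.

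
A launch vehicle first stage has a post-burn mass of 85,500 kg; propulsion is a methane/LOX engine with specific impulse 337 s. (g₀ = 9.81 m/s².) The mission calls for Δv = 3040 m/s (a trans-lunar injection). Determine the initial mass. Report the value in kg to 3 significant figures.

v_e = Isp · g₀ = 337 × 9.81 = 3306.0 m/s.
Using Δv = v_e ln(m₀/m_f): m₀/m_f = exp(Δv / v_e) = exp(3040 / 3306.0) = exp(0.9195) = 2.5082.
m₀ = m_f × 2.5082 = 85,500 × 2.5082 = 214,451 kg.

initial mass ≈ 214000 kg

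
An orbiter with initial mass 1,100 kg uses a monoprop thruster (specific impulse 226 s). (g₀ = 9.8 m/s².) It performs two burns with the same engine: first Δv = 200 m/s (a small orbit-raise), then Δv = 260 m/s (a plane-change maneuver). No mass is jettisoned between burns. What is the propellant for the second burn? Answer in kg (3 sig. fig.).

propellant for the second burn ≈ 111 kg

v_e = Isp · g₀ = 226 × 9.8 = 2214.8 m/s.
After the first burn: m = 1100 × exp(−200/2214.8) = 1100 × 0.91366 = 1,005.03 kg.
After the second burn: m = 1,005.03 × exp(−260/2214.8) = 1,005.03 × 0.88924 = 893.713 kg.
Second-burn propellant = 1,005.03 − 893.713 = 111.317 kg.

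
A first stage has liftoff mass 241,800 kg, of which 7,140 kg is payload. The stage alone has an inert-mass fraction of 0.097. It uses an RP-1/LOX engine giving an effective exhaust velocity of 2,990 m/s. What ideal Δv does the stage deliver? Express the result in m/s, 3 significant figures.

Δv ≈ 6250 m/s

Stage wet mass = m₀ − payload = 241,800 − 7,140 = 234,660 kg.
Stage dry mass = ε × stage wet mass = 0.097 × 234,660 = 22,762 kg.
Burnout mass m_f = stage dry + payload = 22,762 + 7,140 = 29,902 kg.
By the Tsiolkovsky rocket equation, Δv = v_e · ln(241,800/29,902) = 2990.0 × ln(8.086) = 2990.0 × 2.0902 ≈ 6250 m/s.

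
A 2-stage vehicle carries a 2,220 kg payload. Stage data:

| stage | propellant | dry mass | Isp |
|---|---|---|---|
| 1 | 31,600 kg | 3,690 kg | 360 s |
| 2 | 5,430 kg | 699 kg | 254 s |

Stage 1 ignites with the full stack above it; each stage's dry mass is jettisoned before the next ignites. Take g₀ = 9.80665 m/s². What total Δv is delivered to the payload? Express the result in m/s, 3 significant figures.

Ignition mass of stage 1 = 31,600+3,690 + 5,430+699 + 2,220 = 43,639 kg.
Stage 1: m₀ = 43,639 kg, m_f = 43,639 − 31,600 = 12,039 kg; Δv = 360×9.80665×ln(3.625) = 3530.4×1.2878 ≈ 4546 m/s.
Stage 2: m₀ = 8,349 kg, m_f = 8,349 − 5,430 = 2,919 kg; Δv = 254×9.80665×ln(2.86) = 2490.9×1.0509 ≈ 2618 m/s.
Total Δv = 4546 + 2618 = 7164 m/s.

Δv ≈ 7160 m/s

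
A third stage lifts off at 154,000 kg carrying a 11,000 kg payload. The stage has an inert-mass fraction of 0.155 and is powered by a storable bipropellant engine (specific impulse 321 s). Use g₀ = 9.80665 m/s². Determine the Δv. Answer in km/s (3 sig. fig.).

Stage wet mass = m₀ − payload = 154,000 − 11,000 = 143,000 kg.
Stage dry mass = ε × stage wet mass = 0.155 × 143,000 = 22,165 kg.
Burnout mass m_f = stage dry + payload = 22,165 + 11,000 = 33,165 kg.
v_e = Isp · g₀ = 321 × 9.80665 = 3147.9 m/s.
Δv = v_e · ln(154,000/33,165) = 3147.9 × ln(4.643) = 3147.9 × 1.5355 ≈ 4834 m/s.

Δv ≈ 4.83 km/s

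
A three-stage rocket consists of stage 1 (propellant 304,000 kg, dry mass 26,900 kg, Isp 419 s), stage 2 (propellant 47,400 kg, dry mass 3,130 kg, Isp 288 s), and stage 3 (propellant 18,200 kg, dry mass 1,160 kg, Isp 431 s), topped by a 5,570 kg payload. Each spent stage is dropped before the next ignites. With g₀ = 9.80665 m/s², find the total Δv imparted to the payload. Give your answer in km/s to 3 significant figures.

Ignition mass of stage 1 = 304,000+26,900 + 47,400+3,130 + 18,200+1,160 + 5,570 = 406,360 kg.
Stage 1: m₀ = 406,360 kg, m_f = 406,360 − 304,000 = 102,360 kg; Δv = 419×9.80665×ln(3.97) = 4109.0×1.3787 ≈ 5665 m/s.
Stage 2: m₀ = 75,460 kg, m_f = 75,460 − 47,400 = 28,060 kg; Δv = 288×9.80665×ln(2.689) = 2824.3×0.9893 ≈ 2794 m/s.
Stage 3: m₀ = 24,930 kg, m_f = 24,930 − 18,200 = 6,730 kg; Δv = 431×9.80665×ln(3.704) = 4226.7×1.3095 ≈ 5535 m/s.
Total Δv = 5665 + 2794 + 5535 = 13994 m/s.

Δv ≈ 14.0 km/s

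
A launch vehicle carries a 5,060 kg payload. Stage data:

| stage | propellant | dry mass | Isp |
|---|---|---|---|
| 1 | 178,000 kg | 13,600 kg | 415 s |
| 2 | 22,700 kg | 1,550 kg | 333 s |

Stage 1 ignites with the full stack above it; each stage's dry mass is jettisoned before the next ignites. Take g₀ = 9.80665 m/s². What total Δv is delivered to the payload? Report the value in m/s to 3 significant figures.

Ignition mass of stage 1 = 178,000+13,600 + 22,700+1,550 + 5,060 = 220,910 kg.
Stage 1: m₀ = 220,910 kg, m_f = 220,910 − 178,000 = 42,910 kg; Δv = 415×9.80665×ln(5.148) = 4069.8×1.6387 ≈ 6669 m/s.
Stage 2: m₀ = 29,310 kg, m_f = 29,310 − 22,700 = 6,610 kg; Δv = 333×9.80665×ln(4.434) = 3265.6×1.4893 ≈ 4864 m/s.
Total Δv = 6669 + 4864 = 11533 m/s.

Δv ≈ 11500 m/s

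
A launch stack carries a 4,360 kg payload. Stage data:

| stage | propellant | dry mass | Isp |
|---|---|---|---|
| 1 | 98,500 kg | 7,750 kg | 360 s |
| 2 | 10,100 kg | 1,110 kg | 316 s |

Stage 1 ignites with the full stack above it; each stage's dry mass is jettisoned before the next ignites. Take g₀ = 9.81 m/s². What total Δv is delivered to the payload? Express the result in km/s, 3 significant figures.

Ignition mass of stage 1 = 98,500+7,750 + 10,100+1,110 + 4,360 = 121,820 kg.
Stage 1: m₀ = 121,820 kg, m_f = 121,820 − 98,500 = 23,320 kg; Δv = 360×9.81×ln(5.224) = 3531.6×1.6532 ≈ 5839 m/s.
Stage 2: m₀ = 15,570 kg, m_f = 15,570 − 10,100 = 5,470 kg; Δv = 316×9.81×ln(2.846) = 3100.0×1.0461 ≈ 3243 m/s.
Total Δv = 5839 + 3243 = 9082 m/s.

Δv ≈ 9.08 km/s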